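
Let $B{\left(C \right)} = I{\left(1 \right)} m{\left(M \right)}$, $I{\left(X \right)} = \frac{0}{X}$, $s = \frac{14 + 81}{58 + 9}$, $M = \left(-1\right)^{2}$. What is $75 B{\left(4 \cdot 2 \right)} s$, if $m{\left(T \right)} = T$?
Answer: $0$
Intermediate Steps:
$M = 1$
$s = \frac{95}{67} \approx 1.4179$
$I{\left(X \right)} = 0$
$B{\left(C \right)} = 0$ ($B{\left(C \right)} = 0 \cdot 1 = 0$)
$75 B{\left(4 \cdot 2 \right)} s = 75 \cdot 0 \cdot \frac{95}{67} = 0 \cdot \frac{95}{67} = 0$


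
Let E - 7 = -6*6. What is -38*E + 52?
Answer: 1154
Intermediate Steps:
E = -29 (E = 7 - 6*6 = 7 - 36 = -29)
-38*E + 52 = -38*(-29) + 52 = 1102 + 52 = 1154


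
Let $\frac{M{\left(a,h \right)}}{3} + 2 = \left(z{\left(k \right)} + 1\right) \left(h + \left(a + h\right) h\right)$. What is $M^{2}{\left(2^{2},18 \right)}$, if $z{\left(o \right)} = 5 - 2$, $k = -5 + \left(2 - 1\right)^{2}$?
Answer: $24621444$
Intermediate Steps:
$k = -4$ ($k = -5 + 1^{2} = -5 + 1 = -4$)
$z{\left(o \right)} = 3$ ($z{\left(o \right)} = 5 - 2 = 3$)
$M{\left(a,h \right)} = -6 + 12 h + 12 h \left(a + h\right)$ ($M{\left(a,h \right)} = -6 + 3 \left(3 + 1\right) \left(h + \left(a + h\right) h\right) = -6 + 3 \cdot 4 \left(h + h \left(a + h\right)\right) = -6 + 3 \left(4 h + 4 h \left(a + h\right)\right) = -6 + \left(12 h + 12 h \left(a + h\right)\right) = -6 + 12 h + 12 h \left(a + h\right)$)
$M^{2}{\left(2^{2},18 \right)} = \left(-6 + 12 \cdot 18 + 12 \cdot 18^{2} + 12 \cdot 2^{2} \cdot 18\right)^{2} = \left(-6 + 216 + 12 \cdot 324 + 12 \cdot 4 \cdot 18\right)^{2} = \left(-6 + 216 + 3888 + 864\right)^{2} = 4962^{2} = 24621444$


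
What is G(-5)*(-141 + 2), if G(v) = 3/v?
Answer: 417/5 ≈ 83.400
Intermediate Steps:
G(-5)*(-141 + 2) = (3/(-5))*(-141 + 2) = (3*(-⅕))*(-139) = -⅗*(-139) = 417/5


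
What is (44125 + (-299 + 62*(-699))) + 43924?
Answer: 44412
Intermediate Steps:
(44125 + (-299 + 62*(-699))) + 43924 = (44125 + (-299 - 43338)) + 43924 = (44125 - 43637) + 43924 = 488 + 43924 = 44412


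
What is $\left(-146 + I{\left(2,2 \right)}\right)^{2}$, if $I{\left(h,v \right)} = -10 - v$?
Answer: $24964$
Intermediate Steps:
$\left(-146 + I{\left(2,2 \right)}\right)^{2} = \left(-146 - 12\right)^{2} = \left(-158\right)^{2} = 24964$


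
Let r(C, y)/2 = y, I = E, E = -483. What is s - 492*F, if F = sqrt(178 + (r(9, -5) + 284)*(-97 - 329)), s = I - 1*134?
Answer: -617 - 492*I*sqrt(116546) ≈ -617.0 - 1.6796e+5*I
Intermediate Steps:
I = -483
r(C, y) = 2*y
s = -617 (s = -483 - 1*134 = -483 - 134 = -617)
F = I*sqrt(116546) (F = sqrt(178 + (2*(-5) + 284)*(-97 - 329)) = sqrt(178 + (-10 + 284)*(-426)) = sqrt(178 + 274*(-426)) = sqrt(178 - 116724) = sqrt(-116546) = I*sqrt(116546) ≈ 341.39*I)
s - 492*F = -617 - 492*I*sqrt(116546)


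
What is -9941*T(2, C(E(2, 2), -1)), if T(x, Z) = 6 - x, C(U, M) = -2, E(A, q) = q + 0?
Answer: -39764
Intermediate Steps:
E(A, q) = q
-9941*T(2, C(E(2, 2), -1)) = -9941*(6 - 1*2) = -9941*(6 - 2) = -9941*4 = -39764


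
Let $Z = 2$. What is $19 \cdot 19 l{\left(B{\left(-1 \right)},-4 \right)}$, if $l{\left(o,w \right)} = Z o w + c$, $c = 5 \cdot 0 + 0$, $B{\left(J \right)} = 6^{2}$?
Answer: $-103968$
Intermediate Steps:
$B{\left(J \right)} = 36$
$c = 0$ ($c = 0 + 0 = 0$)
$l{\left(o,w \right)} = 2 o w$ ($l{\left(o,w \right)} = 2 o w + 0 = 2 o w$)
$19 \cdot 19 l{\left(B{\left(-1 \right)},-4 \right)} = 19 \cdot 19 \cdot 2 \cdot 36 \left(-4\right) = 361 \left(-288\right) = -103968$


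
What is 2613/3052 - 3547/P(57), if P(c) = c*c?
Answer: -2335807/9915948 ≈ -0.23556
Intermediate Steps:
P(c) = c²
2613/3052 - 3547/P(57) = 2613/3052 - 3547/(57²) = 2613*(1/3052) - 3547/3249 = 2613/3052 - 3547*1/3249 = 2613/3052 - 3547/3249 = -2335807/9915948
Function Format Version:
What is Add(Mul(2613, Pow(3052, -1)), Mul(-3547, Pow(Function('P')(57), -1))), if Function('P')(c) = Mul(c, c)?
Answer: Rational(-2335807, 9915948) ≈ -0.23556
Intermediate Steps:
Function('P')(c) = Pow(c, 2)
Add(Mul(2613, Pow(3052, -1)), Mul(-3547, Pow(Function('P')(57), -1))) = Add(Mul(2613, Pow(3052, -1)), Mul(-3547, Pow(Pow(57, 2), -1))) = Add(Mul(2613, Rational(1, 3052)), Mul(-3547, Pow(3249, -1))) = Add(Rational(2613, 3052), Mul(-3547, Rational(1, 3249))) = Add(Rational(2613, 3052), Rational(-3547, 3249)) = Rational(-2335807, 9915948)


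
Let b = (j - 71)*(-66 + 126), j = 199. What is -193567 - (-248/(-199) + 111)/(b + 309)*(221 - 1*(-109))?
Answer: -102580772349/529937 ≈ -1.9357e+5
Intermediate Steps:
b = 7680 (b = (199 - 71)*(-66 + 126) = 128*60 = 7680)
-193567 - (-248/(-199) + 111)/(b + 309)*(221 - 1*(-109)) = -193567 - (-248/(-199) + 111)/(7680 + 309)*(221 - 1*(-109)) = -193567 - (-248*(-1/199) + 111)/7989*(221 + 109) = -193567 - (248/199 + 111)*(1/7989)*330 = -193567 - (22337/199)*(1/7989)*330 = -193567 - 22337*330/1589811 = -193567 - 1*2457070/529937 = -193567 - 2457070/529937 = -102580772349/529937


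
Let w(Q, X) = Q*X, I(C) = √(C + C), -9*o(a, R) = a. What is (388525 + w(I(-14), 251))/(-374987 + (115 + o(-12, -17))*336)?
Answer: -388525/335899 - 502*I*√7/335899 ≈ -1.1567 - 0.0039541*I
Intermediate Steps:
o(a, R) = -a/9
I(C) = √2*√C (I(C) = √(2*C) = √2*√C)
(388525 + w(I(-14), 251))/(-374987 + (115 + o(-12, -17))*336) = (388525 + (√2*√(-14))*251)/(-374987 + (115 - ⅑*(-12))*336) = (388525 + (√2*(I*√14))*251)/(-374987 + (115 + 4/3)*336) = (388525 + (2*I*√7)*251)/(-374987 + (349/3)*336) = (388525 + 502*I*√7)/(-374987 + 39088) = (388525 + 502*I*√7)/(-335899) = (388525 + 502*I*√7)*(-1/335899) = -388525/335899 - 502*I*√7/335899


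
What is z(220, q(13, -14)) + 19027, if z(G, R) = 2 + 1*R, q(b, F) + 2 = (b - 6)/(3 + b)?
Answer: 304439/16 ≈ 19027.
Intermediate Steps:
q(b, F) = -2 + (-6 + b)/(3 + b) (q(b, F) = -2 + (b - 6)/(3 + b) = -2 + (-6 + b)/(3 + b))
z(G, R) = 2 + R
z(220, q(13, -14)) + 19027 = (2 + (-12 - 1*13)/(3 + 13)) + 19027 = (2 + (-12 - 13)/16) + 19027 = (2 + (1/16)*(-25)) + 19027 = (2 - 25/16) + 19027 = 7/16 + 19027 = 304439/16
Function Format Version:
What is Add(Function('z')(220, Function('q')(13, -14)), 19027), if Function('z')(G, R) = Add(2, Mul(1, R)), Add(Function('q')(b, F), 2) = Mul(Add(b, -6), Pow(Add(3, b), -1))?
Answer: Rational(304439, 16) ≈ 19027.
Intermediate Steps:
Function('q')(b, F) = Add(-2, Mul(Pow(Add(3, b), -1), Add(-6, b))) (Function('q')(b, F) = Add(-2, Mul(Add(b, -6), Pow(Add(3, b), -1))) = Add(-2, Mul(Add(-6, b), Pow(Add(3, b), -1))) = Add(-2, Mul(Pow(Add(3, b), -1), Add(-6, b))))
Function('z')(G, R) = Add(2, R)
Add(Function('z')(220, Function('q')(13, -14)), 19027) = Add(Add(2, Mul(Pow(Add(3, 13), -1), Add(-12, Mul(-1, 13)))), 19027) = Add(Add(2, Mul(Pow(16, -1), Add(-12, -13))), 19027) = Add(Add(2, Mul(Rational(1, 16), -25)), 19027) = Add(Add(2, Rational(-25, 16)), 19027) = Add(Rational(7, 16), 19027) = Rational(304439, 16)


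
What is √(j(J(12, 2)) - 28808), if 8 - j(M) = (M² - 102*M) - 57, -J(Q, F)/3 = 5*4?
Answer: I*√38463 ≈ 196.12*I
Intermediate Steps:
J(Q, F) = -60 (J(Q, F) = -15*4 = -3*20 = -60)
j(M) = 65 - M² + 102*M (j(M) = 8 - ((M² - 102*M) - 57) = 8 - (-57 + M² - 102*M) = 8 + (57 - M² + 102*M) = 65 - M² + 102*M)
√(j(J(12, 2)) - 28808) = √((65 - 1*(-60)² + 102*(-60)) - 28808) = √((65 - 1*3600 - 6120) - 28808) = √((65 - 3600 - 6120) - 28808) = √(-9655 - 28808) = √(-38463) = I*√38463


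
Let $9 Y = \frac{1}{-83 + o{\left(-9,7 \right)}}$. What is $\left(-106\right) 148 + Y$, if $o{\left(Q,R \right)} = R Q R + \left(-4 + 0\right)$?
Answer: $- \frac{74549377}{4752} \approx -15688.0$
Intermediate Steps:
$o{\left(Q,R \right)} = -4 + Q R^{2}$ ($o{\left(Q,R \right)} = Q R R - 4 = Q R^{2} - 4 = -4 + Q R^{2}$)
$Y = - \frac{1}{4752}$ ($Y = \frac{1}{9 \left(-83 - \left(4 + 9 \cdot 7^{2}\right)\right)} = \frac{1}{9 \left(-83 - 445\right)} = \frac{1}{9 \left(-528\right)} = \frac{1}{9} \left(- \frac{1}{528}\right) = - \frac{1}{4752} \approx -0.00021044$)
$\left(-106\right) 148 + Y = \left(-106\right) 148 - \frac{1}{4752} = -15688 - \frac{1}{4752} = - \frac{74549377}{4752}$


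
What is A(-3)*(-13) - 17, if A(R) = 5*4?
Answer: -277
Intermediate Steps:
A(R) = 20
A(-3)*(-13) - 17 = 20*(-13) - 17 = -260 - 17 = -277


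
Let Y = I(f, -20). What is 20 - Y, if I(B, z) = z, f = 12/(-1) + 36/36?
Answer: 40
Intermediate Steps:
f = -11 (f = 12*(-1) + 36*(1/36) = -12 + 1 = -11)
Y = -20
20 - Y = 20 - 1*(-20) = 20 + 20 = 40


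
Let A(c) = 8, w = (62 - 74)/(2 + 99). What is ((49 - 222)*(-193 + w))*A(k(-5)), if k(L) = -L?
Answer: 26994920/101 ≈ 2.6728e+5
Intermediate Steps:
w = -12/101 ≈ -0.11881
((49 - 222)*(-193 + w))*A(k(-5)) = ((49 - 222)*(-193 - 12/101))*8 = -173*(-19505/101)*8 = (3374365/101)*8 = 26994920/101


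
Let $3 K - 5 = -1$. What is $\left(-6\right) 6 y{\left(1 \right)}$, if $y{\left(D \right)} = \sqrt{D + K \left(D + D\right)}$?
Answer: $- 12 \sqrt{33} \approx -68.935$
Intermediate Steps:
$K = \frac{4}{3}$ ($K = \frac{5}{3} + \frac{1}{3} \left(-1\right) = \frac{5}{3} - \frac{1}{3} = \frac{4}{3} \approx 1.3333$)
$y{\left(D \right)} = \frac{\sqrt{33} \sqrt{D}}{3}$ ($y{\left(D \right)} = \sqrt{D + \frac{4 \left(D + D\right)}{3}} = \sqrt{D + \frac{4 \cdot 2 D}{3}} = \sqrt{D + \frac{8 D}{3}} = \sqrt{\frac{11 D}{3}} = \frac{\sqrt{33} \sqrt{D}}{3}$)
$\left(-6\right) 6 y{\left(1 \right)} = \left(-6\right) 6 \frac{\sqrt{33} \sqrt{1}}{3} = - 36 \cdot \frac{1}{3} \sqrt{33} \cdot 1 = - 36 \frac{\sqrt{33}}{3} = - 12 \sqrt{33}$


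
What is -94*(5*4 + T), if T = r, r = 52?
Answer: -6768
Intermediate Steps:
T = 52
-94*(5*4 + T) = -94*(5*4 + 52) = -94*(20 + 52) = -94*72 = -6768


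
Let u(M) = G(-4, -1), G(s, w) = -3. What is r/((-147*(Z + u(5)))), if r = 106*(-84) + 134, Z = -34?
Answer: -8770/5439 ≈ -1.6124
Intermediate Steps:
u(M) = -3
r = -8770 (r = -8904 + 134 = -8770)
r/((-147*(Z + u(5)))) = -8770*(-1/(147*(-34 - 3))) = -8770/((-147*(-37))) = -8770/5439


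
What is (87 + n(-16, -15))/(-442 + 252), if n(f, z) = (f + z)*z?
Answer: -276/95 ≈ -2.9053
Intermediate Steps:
n(f, z) = z*(f + z)
(87 + n(-16, -15))/(-442 + 252) = (87 - 15*(-16 - 15))/(-442 + 252) = (87 - 15*(-31))/(-190) = (87 + 465)*(-1/190) = 552*(-1/190) = -276/95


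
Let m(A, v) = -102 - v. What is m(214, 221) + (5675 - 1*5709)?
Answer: -357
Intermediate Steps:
m(214, 221) + (5675 - 1*5709) = (-102 - 1*221) + (5675 - 1*5709) = (-102 - 221) + (5675 - 5709) = -323 - 34 = -357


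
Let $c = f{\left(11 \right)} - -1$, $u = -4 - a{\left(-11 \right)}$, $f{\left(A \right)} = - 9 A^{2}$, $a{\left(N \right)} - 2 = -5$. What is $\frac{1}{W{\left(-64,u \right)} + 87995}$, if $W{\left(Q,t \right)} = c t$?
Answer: $\frac{1}{89083} \approx 1.1225 \cdot 10^{-5}$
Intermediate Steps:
$a{\left(N \right)} = -3$ ($a{\left(N \right)} = 2 - 5 = -3$)
$u = -1$ ($u = -4 - -3 = -4 + 3 = -1$)
$c = -1088$ ($c = - 9 \cdot 11^{2} - -1 = \left(-9\right) 121 + 1 = -1089 + 1 = -1088$)
$W{\left(Q,t \right)} = - 1088 t$
$\frac{1}{W{\left(-64,u \right)} + 87995} = \frac{1}{\left(-1088\right) \left(-1\right) + 87995} = \frac{1}{1088 + 87995} = \frac{1}{89083}$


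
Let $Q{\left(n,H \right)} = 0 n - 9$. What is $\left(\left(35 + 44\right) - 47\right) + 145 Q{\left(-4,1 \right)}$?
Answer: $-1273$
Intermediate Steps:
$Q{\left(n,H \right)} = -9$ ($Q{\left(n,H \right)} = 0 - 9 = -9$)
$\left(\left(35 + 44\right) - 47\right) + 145 Q{\left(-4,1 \right)} = \left(\left(35 + 44\right) - 47\right) + 145 \left(-9\right) = \left(79 - 47\right) - 1305 = 32 - 1305 = -1273$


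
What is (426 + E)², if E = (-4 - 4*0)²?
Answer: 195364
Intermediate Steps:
E = 16 (E = (-4 + 0)² = (-4)² = 16)
(426 + E)² = (426 + 16)² = 442² = 195364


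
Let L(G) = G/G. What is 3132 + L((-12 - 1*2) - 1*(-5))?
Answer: 3133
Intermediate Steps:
L(G) = 1
3132 + L((-12 - 1*2) - 1*(-5)) = 3132 + 1 = 3133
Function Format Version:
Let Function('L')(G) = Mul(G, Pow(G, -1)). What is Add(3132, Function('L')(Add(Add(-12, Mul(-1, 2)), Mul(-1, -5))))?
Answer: 3133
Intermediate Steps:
Function('L')(G) = 1
Add(3132, Function('L')(Add(Add(-12, Mul(-1, 2)), Mul(-1, -5)))) = Add(3132, 1) = 3133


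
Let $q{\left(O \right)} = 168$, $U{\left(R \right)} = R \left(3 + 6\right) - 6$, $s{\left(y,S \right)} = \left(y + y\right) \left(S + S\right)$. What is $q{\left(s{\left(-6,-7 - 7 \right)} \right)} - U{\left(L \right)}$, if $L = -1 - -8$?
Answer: $111$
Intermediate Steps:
$s{\left(y,S \right)} = 4 S y$ ($s{\left(y,S \right)} = 2 y 2 S = 4 S y$)
$L = 7$ ($L = -1 + 8 = 7$)
$U{\left(R \right)} = -6 + 9 R$ ($U{\left(R \right)} = R 9 - 6 = 9 R - 6 = -6 + 9 R$)
$q{\left(s{\left(-6,-7 - 7 \right)} \right)} - U{\left(L \right)} = 168 - \left(-6 + 9 \cdot 7\right) = 168 - \left(-6 + 63\right) = 168 - 57 = 111$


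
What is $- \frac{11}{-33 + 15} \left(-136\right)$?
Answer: $- \frac{748}{9} \approx -83.111$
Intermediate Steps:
$- \frac{11}{-33 + 15} \left(-136\right) = - \frac{11}{-18} \left(-136\right) = \left(-11\right) \left(- \frac{1}{18}\right) \left(-136\right) = \frac{11}{18} \left(-136\right) = - \frac{748}{9}$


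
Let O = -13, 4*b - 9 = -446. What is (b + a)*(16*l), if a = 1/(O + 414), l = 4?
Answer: -2803728/401 ≈ -6991.8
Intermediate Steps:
b = -437/4 (b = 9/4 + (¼)*(-446) = 9/4 - 223/2 = -437/4 ≈ -109.25)
a = 1/401 (a = 1/(-13 + 414) = 1/401 ≈ 0.0024938)
(b + a)*(16*l) = (-437/4 + 1/401)*(16*4) = -175233/1604*64 = -2803728/401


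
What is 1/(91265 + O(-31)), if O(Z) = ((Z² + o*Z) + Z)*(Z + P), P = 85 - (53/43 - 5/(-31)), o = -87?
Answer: 43/12128903 ≈ 3.5453e-6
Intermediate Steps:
P = 111447/1333 (P = 85 - (53*(1/43) - 5*(-1/31)) = 85 - (53/43 + 5/31) = 85 - 1*1858/1333 = 85 - 1858/1333 = 111447/1333 ≈ 83.606)
O(Z) = (111447/1333 + Z)*(Z² - 86*Z) (O(Z) = ((Z² - 87*Z) + Z)*(Z + 111447/1333) = (Z² - 86*Z)*(111447/1333 + Z) = (111447/1333 + Z)*(Z² - 86*Z))
1/(91265 + O(-31)) = 1/(91265 + (1/1333)*(-31)*(-9584442 - 3191*(-31) + 1333*(-31)²)) = 1/(91265 + (1/1333)*(-31)*(-9584442 + 98921 + 1333*961)) = 1/(91265 + (1/1333)*(-31)*(-9584442 + 98921 + 1281013)) = 1/(91265 + (1/1333)*(-31)*(-8204508)) = 1/(91265 + 8204508/43) = 1/(12128903/43) = 43/12128903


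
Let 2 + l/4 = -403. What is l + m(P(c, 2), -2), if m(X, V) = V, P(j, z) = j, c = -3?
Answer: -1622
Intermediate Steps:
l = -1620 (l = -8 + 4*(-403) = -8 - 1612 = -1620)
l + m(P(c, 2), -2) = -1620 - 2 = -1622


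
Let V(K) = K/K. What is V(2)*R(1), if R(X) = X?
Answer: 1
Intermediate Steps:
V(K) = 1
V(2)*R(1) = 1*1 = 1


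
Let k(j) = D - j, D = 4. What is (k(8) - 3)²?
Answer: 49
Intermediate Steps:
k(j) = 4 - j
(k(8) - 3)² = ((4 - 1*8) - 3)² = ((4 - 8) - 3)² = (-4 - 3)² = (-7)² = 49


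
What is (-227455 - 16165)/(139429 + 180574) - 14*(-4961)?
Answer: 22225244742/320003 ≈ 69453.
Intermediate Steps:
(-227455 - 16165)/(139429 + 180574) - 14*(-4961) = -243620/320003 - 1*(-69454) = -243620*1/320003 + 69454 = -243620/320003 + 69454 = 22225244742/320003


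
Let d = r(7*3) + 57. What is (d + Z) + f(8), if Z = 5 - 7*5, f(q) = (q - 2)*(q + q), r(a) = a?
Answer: 144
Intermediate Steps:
f(q) = 2*q*(-2 + q) (f(q) = (-2 + q)*(2*q) = 2*q*(-2 + q))
Z = -30 (Z = 5 - 35 = -30)
d = 78 (d = 7*3 + 57 = 21 + 57 = 78)
(d + Z) + f(8) = (78 - 30) + 2*8*(-2 + 8) = 48 + 2*8*6 = 48 + 96 = 144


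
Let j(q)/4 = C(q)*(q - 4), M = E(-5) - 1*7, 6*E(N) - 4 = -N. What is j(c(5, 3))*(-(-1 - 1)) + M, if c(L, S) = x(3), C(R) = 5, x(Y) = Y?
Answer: -91/2 ≈ -45.500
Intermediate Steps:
E(N) = ⅔ - N/6 (E(N) = ⅔ + (-N)/6 = ⅔ - N/6)
c(L, S) = 3
M = -11/2 (M = (⅔ - ⅙*(-5)) - 1*7 = (⅔ + ⅚) - 7 = 3/2 - 7 = -11/2 ≈ -5.5000)
j(q) = -80 + 20*q (j(q) = 4*(5*(q - 4)) = 4*(5*(-4 + q)) = 4*(-20 + 5*q) = -80 + 20*q)
j(c(5, 3))*(-(-1 - 1)) + M = (-80 + 20*3)*(-(-1 - 1)) - 11/2 = (-80 + 60)*(-1*(-2)) - 11/2 = -20*2 - 11/2 = -40 - 11/2 = -91/2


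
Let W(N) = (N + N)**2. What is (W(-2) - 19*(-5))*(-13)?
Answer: -1443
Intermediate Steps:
W(N) = 4*N**2 (W(N) = (2*N)**2 = 4*N**2)
(W(-2) - 19*(-5))*(-13) = (4*(-2)**2 - 19*(-5))*(-13) = (4*4 + 95)*(-13) = (16 + 95)*(-13) = 111*(-13) = -1443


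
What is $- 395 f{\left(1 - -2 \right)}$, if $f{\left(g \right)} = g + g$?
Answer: $-2370$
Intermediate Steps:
$f{\left(g \right)} = 2 g$
$- 395 f{\left(1 - -2 \right)} = - 395 \cdot 2 \left(1 - -2\right) = - 395 \cdot 2 \left(1 + 2\right) = - 395 \cdot 2 \cdot 3 = \left(-395\right) 6 = -2370$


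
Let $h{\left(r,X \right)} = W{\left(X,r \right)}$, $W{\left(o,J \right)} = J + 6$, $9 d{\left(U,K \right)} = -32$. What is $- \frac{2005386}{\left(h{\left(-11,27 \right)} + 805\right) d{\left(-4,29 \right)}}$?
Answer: $\frac{9024237}{12800} \approx 705.02$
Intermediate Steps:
$d{\left(U,K \right)} = - \frac{32}{9}$ ($d{\left(U,K \right)} = \frac{1}{9} \left(-32\right) = - \frac{32}{9}$)
$W{\left(o,J \right)} = 6 + J$
$h{\left(r,X \right)} = 6 + r$
$- \frac{2005386}{\left(h{\left(-11,27 \right)} + 805\right) d{\left(-4,29 \right)}} = - \frac{2005386}{\left(\left(6 - 11\right) + 805\right) \left(- \frac{32}{9}\right)} = - \frac{2005386}{\left(-5 + 805\right) \left(- \frac{32}{9}\right)} = - \frac{2005386}{800 \left(- \frac{32}{9}\right)} = - \frac{2005386}{- \frac{25600}{9}} = \left(-2005386\right) \left(- \frac{9}{25600}\right) = \frac{9024237}{12800}$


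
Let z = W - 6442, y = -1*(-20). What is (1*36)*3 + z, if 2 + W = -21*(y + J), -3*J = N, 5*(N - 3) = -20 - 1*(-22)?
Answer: -33661/5 ≈ -6732.2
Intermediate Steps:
N = 17/5 (N = 3 + (-20 - 1*(-22))/5 = 3 + (-20 + 22)/5 = 3 + (⅕)*2 = 3 + ⅖ = 17/5 ≈ 3.4000)
y = 20
J = -17/15 (J = -⅓*17/5 = -17/15 ≈ -1.1333)
W = -1991/5 (W = -2 - 21*(20 - 17/15) = -2 - 21*283/15 = -2 - 1981/5 = -1991/5 ≈ -398.20)
z = -34201/5 (z = -1991/5 - 6442 = -34201/5 ≈ -6840.2)
(1*36)*3 + z = (1*36)*3 - 34201/5 = 36*3 - 34201/5 = 108 - 34201/5 = -33661/5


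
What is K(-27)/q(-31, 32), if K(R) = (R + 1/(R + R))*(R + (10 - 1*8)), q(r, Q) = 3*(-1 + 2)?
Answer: 36475/162 ≈ 225.15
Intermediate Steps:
q(r, Q) = 3 (q(r, Q) = 3*1 = 3)
K(R) = (2 + R)*(R + 1/(2*R)) (K(R) = (R + 1/(2*R))*(R + (10 - 8)) = (R + 1/(2*R))*(R + 2) = (R + 1/(2*R))*(2 + R) = (2 + R)*(R + 1/(2*R)))
K(-27)/q(-31, 32) = (½ + 1/(-27) + (-27)² + 2*(-27))/3 = (½ - 1/27 + 729 - 54)*(⅓) = (36475/54)*(⅓) = 36475/162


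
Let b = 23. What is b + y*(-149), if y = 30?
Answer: -4447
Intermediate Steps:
b + y*(-149) = 23 + 30*(-149) = 23 - 4470 = -4447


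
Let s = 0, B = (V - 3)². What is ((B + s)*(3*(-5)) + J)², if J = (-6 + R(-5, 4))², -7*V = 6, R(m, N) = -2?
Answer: 60824401/2401 ≈ 25333.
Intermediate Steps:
V = -6/7 (V = -⅐*6 = -6/7 ≈ -0.85714)
B = 729/49 (B = (-6/7 - 3)² = (-27/7)² = 729/49 ≈ 14.878)
J = 64 (J = (-6 - 2)² = (-8)² = 64)
((B + s)*(3*(-5)) + J)² = ((729/49 + 0)*(3*(-5)) + 64)² = ((729/49)*(-15) + 64)² = (-10935/49 + 64)² = (-7799/49)² = 60824401/2401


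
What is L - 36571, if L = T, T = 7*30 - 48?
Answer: -36409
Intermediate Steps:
T = 162 (T = 210 - 48 = 162)
L = 162
L - 36571 = 162 - 36571 = -36409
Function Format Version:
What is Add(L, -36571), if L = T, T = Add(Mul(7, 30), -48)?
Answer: -36409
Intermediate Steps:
T = 162 (T = Add(210, -48) = 162)
L = 162
Add(L, -36571) = Add(162, -36571) = -36409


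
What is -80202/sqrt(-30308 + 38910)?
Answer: -40101*sqrt(8602)/4301 ≈ -864.74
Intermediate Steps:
-80202/sqrt(-30308 + 38910) = -80202*sqrt(8602)/8602 = -40101*sqrt(8602)/4301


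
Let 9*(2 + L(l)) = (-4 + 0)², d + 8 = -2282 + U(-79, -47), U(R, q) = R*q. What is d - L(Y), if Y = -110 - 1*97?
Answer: 12809/9 ≈ 1423.2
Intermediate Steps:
Y = -207 (Y = -110 - 97 = -207)
d = 1423 (d = -8 + (-2282 - 79*(-47)) = -8 + (-2282 + 3713) = -8 + 1431 = 1423)
L(l) = -2/9 (L(l) = -2 + (-4 + 0)²/9 = -2 + (⅑)*(-4)² = -2 + (⅑)*16 = -2 + 16/9 = -2/9)
d - L(Y) = 1423 - 1*(-2/9) = 1423 + 2/9 = 12809/9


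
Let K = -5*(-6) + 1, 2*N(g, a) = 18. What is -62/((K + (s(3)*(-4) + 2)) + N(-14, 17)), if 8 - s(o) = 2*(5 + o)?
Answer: -31/37 ≈ -0.83784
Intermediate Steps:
N(g, a) = 9 (N(g, a) = (½)*18 = 9)
K = 31 (K = 30 + 1 = 31)
s(o) = -2 - 2*o (s(o) = 8 - 2*(5 + o) = 8 - (10 + 2*o) = 8 + (-10 - 2*o) = -2 - 2*o)
-62/((K + (s(3)*(-4) + 2)) + N(-14, 17)) = -62/((31 + ((-2 - 2*3)*(-4) + 2)) + 9) = -62/((31 + ((-2 - 6)*(-4) + 2)) + 9) = -62/((31 + (-8*(-4) + 2)) + 9) = -62/((31 + (32 + 2)) + 9) = -62/((31 + 34) + 9) = -62/(65 + 9) = -62/74 = -62*1/74 = -31/37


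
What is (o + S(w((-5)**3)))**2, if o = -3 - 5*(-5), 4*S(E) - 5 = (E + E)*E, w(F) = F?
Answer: 982383649/16 ≈ 6.1399e+7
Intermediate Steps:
S(E) = 5/4 + E**2/2 (S(E) = 5/4 + ((E + E)*E)/4 = 5/4 + ((2*E)*E)/4 = 5/4 + (2*E**2)/4 = 5/4 + E**2/2)
o = 22 (o = -3 + 25 = 22)
(o + S(w((-5)**3)))**2 = (22 + (5/4 + ((-5)**3)**2/2))**2 = (22 + (5/4 + (1/2)*(-125)**2))**2 = (22 + (5/4 + (1/2)*15625))**2 = (22 + (5/4 + 15625/2))**2 = (22 + 31255/4)**2 = (31343/4)**2 = 982383649/16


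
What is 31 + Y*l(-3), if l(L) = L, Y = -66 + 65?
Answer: 34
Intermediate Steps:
Y = -1
31 + Y*l(-3) = 31 - 1*(-3) = 31 + 3 = 34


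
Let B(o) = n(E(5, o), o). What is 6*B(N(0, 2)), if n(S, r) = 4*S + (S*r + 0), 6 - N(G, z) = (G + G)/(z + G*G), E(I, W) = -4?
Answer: -240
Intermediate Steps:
N(G, z) = 6 - 2*G/(z + G²) (N(G, z) = 6 - (G + G)/(z + G*G) = 6 - 2*G/(z + G²))
n(S, r) = 4*S + S*r
B(o) = -16 - 4*o (B(o) = -4*(4 + o) = -16 - 4*o)
6*B(N(0, 2)) = 6*(-16 - 8*(-1*0 + 3*2 + 3*0²)/(2 + 0²)) = 6*(-16 - 8*(0 + 6 + 3*0)/(2 + 0)) = 6*(-16 - 8*(0 + 6 + 0)/2) = 6*(-16 - 8*6/2) = 6*(-16 - 4*6) = 6*(-16 - 24) = 6*(-40) = -240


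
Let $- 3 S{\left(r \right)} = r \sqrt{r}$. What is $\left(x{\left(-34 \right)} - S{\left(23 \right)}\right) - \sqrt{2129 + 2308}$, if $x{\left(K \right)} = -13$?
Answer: $-13 - 3 \sqrt{493} + \frac{23 \sqrt{23}}{3} \approx -42.843$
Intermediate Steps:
$S{\left(r \right)} = - \frac{r^{\frac{3}{2}}}{3}$ ($S{\left(r \right)} = - \frac{r \sqrt{r}}{3} = - \frac{r^{\frac{3}{2}}}{3}$)
$\left(x{\left(-34 \right)} - S{\left(23 \right)}\right) - \sqrt{2129 + 2308} = \left(-13 - - \frac{23^{\frac{3}{2}}}{3}\right) - \sqrt{2129 + 2308} = \left(-13 - - \frac{23 \sqrt{23}}{3}\right) - \sqrt{4437} = \left(-13 - - \frac{23 \sqrt{23}}{3}\right) - 3 \sqrt{493} = \left(-13 + \frac{23 \sqrt{23}}{3}\right) - 3 \sqrt{493} = -13 - 3 \sqrt{493} + \frac{23 \sqrt{23}}{3}$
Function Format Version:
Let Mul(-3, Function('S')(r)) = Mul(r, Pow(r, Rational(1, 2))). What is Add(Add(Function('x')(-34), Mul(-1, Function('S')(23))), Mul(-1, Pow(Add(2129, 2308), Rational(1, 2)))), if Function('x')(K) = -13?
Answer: Add(-13, Mul(-3, Pow(493, Rational(1, 2))), Mul(Rational(23, 3), Pow(23, Rational(1, 2)))) ≈ -42.843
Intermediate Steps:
Function('S')(r) = Mul(Rational(-1, 3), Pow(r, Rational(3, 2))) (Function('S')(r) = Mul(Rational(-1, 3), Mul(r, Pow(r, Rational(1, 2)))) = Mul(Rational(-1, 3), Pow(r, Rational(3, 2))))
Add(Add(Function('x')(-34), Mul(-1, Function('S')(23))), Mul(-1, Pow(Add(2129, 2308), Rational(1, 2)))) = Add(Add(-13, Mul(-1, Mul(Rational(-1, 3), Pow(23, Rational(3, 2))))), Mul(-1, Pow(Add(2129, 2308), Rational(1, 2)))) = Add(Add(-13, Mul(-1, Mul(Rational(-1, 3), Mul(23, Pow(23, Rational(1, 2)))))), Mul(-1, Pow(4437, Rational(1, 2)))) = Add(Add(-13, Mul(-1, Mul(Rational(-23, 3), Pow(23, Rational(1, 2))))), Mul(-1, Mul(3, Pow(493, Rational(1, 2))))) = Add(Add(-13, Mul(Rational(23, 3), Pow(23, Rational(1, 2)))), Mul(-3, Pow(493, Rational(1, 2)))) = Add(-13, Mul(-3, Pow(493, Rational(1, 2))), Mul(Rational(23, 3), Pow(23, Rational(1, 2))))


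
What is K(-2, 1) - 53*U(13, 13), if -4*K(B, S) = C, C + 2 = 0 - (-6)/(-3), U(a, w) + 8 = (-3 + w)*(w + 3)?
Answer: -8055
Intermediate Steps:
U(a, w) = -8 + (-3 + w)*(3 + w) (U(a, w) = -8 + (-3 + w)*(w + 3) = -8 + (-3 + w)*(3 + w))
C = -4 (C = -2 + (0 - (-6)/(-3)) = -2 + (0 - (-6)*(-1)/3) = -2 + (0 - 1*2) = -2 + (0 - 2) = -2 - 2 = -4)
K(B, S) = 1 (K(B, S) = -¼*(-4) = 1)
K(-2, 1) - 53*U(13, 13) = 1 - 53*(-17 + 13²) = 1 - 53*(-17 + 169) = 1 - 53*152 = 1 - 8056 = -8055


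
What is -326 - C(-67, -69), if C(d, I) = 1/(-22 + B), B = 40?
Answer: -5869/18 ≈ -326.06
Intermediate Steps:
C(d, I) = 1/18 (C(d, I) = 1/(-22 + 40) = 1/18)
-326 - C(-67, -69) = -326 - 1*1/18 = -326 - 1/18 = -5869/18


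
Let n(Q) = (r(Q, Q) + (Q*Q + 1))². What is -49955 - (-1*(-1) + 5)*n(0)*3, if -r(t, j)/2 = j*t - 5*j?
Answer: -49973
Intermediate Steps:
r(t, j) = 10*j - 2*j*t (r(t, j) = -2*(j*t - 5*j) = -2*(-5*j + j*t) = 10*j - 2*j*t)
n(Q) = (1 + Q² + 2*Q*(5 - Q))² (n(Q) = (2*Q*(5 - Q) + (Q*Q + 1))² = (2*Q*(5 - Q) + (Q² + 1))² = (2*Q*(5 - Q) + (1 + Q²))² = (1 + Q² + 2*Q*(5 - Q))²)
-49955 - (-1*(-1) + 5)*n(0)*3 = -49955 - (-1*(-1) + 5)*(1 - 1*0² + 10*0)²*3 = -49955 - (1 + 5)*(1 - 1*0 + 0)²*3 = -49955 - 6*(1 + 0 + 0)²*3 = -49955 - 6*1²*3 = -49955 - 6*1*3 = -49955 - 6*3 = -49955 - 1*18 = -49955 - 18 = -49973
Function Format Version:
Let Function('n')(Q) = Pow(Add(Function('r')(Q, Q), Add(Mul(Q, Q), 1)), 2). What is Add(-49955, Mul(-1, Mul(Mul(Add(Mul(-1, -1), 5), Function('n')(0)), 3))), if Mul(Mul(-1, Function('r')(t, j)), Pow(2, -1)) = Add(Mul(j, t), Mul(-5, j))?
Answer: -49973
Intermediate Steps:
Function('r')(t, j) = Add(Mul(10, j), Mul(-2, j, t)) (Function('r')(t, j) = Mul(-2, Add(Mul(j, t), Mul(-5, j))) = Mul(-2, Add(Mul(-5, j), Mul(j, t))) = Add(Mul(10, j), Mul(-2, j, t)))
Function('n')(Q) = Pow(Add(1, Pow(Q, 2), Mul(2, Q, Add(5, Mul(-1, Q)))), 2) (Function('n')(Q) = Pow(Add(Mul(2, Q, Add(5, Mul(-1, Q))), Add(Mul(Q, Q), 1)), 2) = Pow(Add(Mul(2, Q, Add(5, Mul(-1, Q))), Add(Pow(Q, 2), 1)), 2) = Pow(Add(Mul(2, Q, Add(5, Mul(-1, Q))), Add(1, Pow(Q, 2))), 2) = Pow(Add(1, Pow(Q, 2), Mul(2, Q, Add(5, Mul(-1, Q)))), 2))
Add(-49955, Mul(-1, Mul(Mul(Add(Mul(-1, -1), 5), Function('n')(0)), 3))) = Add(-49955, Mul(-1, Mul(Mul(Add(Mul(-1, -1), 5), Pow(Add(1, Mul(-1, Pow(0, 2)), Mul(10, 0)), 2)), 3))) = Add(-49955, Mul(-1, Mul(Mul(Add(1, 5), Pow(Add(1, Mul(-1, 0), 0), 2)), 3))) = Add(-49955, Mul(-1, Mul(Mul(6, Pow(Add(1, 0, 0), 2)), 3))) = Add(-49955, Mul(-1, Mul(Mul(6, Pow(1, 2)), 3))) = Add(-49955, Mul(-1, Mul(Mul(6, 1), 3))) = Add(-49955, Mul(-1, Mul(6, 3))) = Add(-49955, Mul(-1, 18)) = Add(-49955, -18) = -49973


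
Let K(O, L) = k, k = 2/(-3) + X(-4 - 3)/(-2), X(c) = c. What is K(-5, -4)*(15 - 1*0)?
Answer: 85/2 ≈ 42.500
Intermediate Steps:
k = 17/6 (k = 2/(-3) + (-4 - 3)/(-2) = 2*(-⅓) - 7*(-½) = -⅔ + 7/2 = 17/6 ≈ 2.8333)
K(O, L) = 17/6
K(-5, -4)*(15 - 1*0) = 17*(15 - 1*0)/6 = 17*(15 + 0)/6 = (17/6)*15 = 85/2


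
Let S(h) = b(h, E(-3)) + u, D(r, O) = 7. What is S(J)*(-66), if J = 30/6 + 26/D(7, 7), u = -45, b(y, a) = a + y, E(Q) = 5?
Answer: 14454/7 ≈ 2064.9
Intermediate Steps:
J = 61/7 (J = 30/6 + 26/7 = 30*(⅙) + 26*(⅐) = 5 + 26/7 = 61/7 ≈ 8.7143)
S(h) = -40 + h (S(h) = (5 + h) - 45 = -40 + h)
S(J)*(-66) = (-40 + 61/7)*(-66) = -219/7*(-66) = 14454/7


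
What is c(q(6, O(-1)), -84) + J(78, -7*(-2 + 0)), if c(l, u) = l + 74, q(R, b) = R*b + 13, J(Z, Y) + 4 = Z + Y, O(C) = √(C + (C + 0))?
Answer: 175 + 6*I*√2 ≈ 175.0 + 8.4853*I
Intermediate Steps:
O(C) = √2*√C (O(C) = √(C + C) = √(2*C) = √2*√C)
J(Z, Y) = -4 + Y + Z (J(Z, Y) = -4 + (Z + Y) = -4 + (Y + Z) = -4 + Y + Z)
q(R, b) = 13 + R*b
c(l, u) = 74 + l
c(q(6, O(-1)), -84) + J(78, -7*(-2 + 0)) = (74 + (13 + 6*(√2*√(-1)))) + (-4 - 7*(-2 + 0) + 78) = (74 + (13 + 6*(√2*I))) + (-4 - 7*(-2) + 78) = (74 + (13 + 6*(I*√2))) + (-4 + 14 + 78) = (74 + (13 + 6*I*√2)) + 88 = (87 + 6*I*√2) + 88 = 175 + 6*I*√2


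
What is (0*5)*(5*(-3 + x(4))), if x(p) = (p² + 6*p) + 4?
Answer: 0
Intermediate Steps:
x(p) = 4 + p² + 6*p
(0*5)*(5*(-3 + x(4))) = (0*5)*(5*(-3 + (4 + 4² + 6*4))) = 0*(5*(-3 + (4 + 16 + 24))) = 0*(5*(-3 + 44)) = 0*(5*41) = 0*205 = 0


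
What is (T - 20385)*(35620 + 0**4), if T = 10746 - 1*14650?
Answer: -865174180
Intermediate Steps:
T = -3904 (T = 10746 - 14650 = -3904)
(T - 20385)*(35620 + 0**4) = (-3904 - 20385)*(35620 + 0**4) = -24289*(35620 + 0) = -24289*35620 = -865174180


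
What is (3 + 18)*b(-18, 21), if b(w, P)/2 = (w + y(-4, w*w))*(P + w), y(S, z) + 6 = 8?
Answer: -2016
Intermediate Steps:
y(S, z) = 2 (y(S, z) = -6 + 8 = 2)
b(w, P) = 2*(2 + w)*(P + w) (b(w, P) = 2*((w + 2)*(P + w)) = 2*((2 + w)*(P + w)) = 2*(2 + w)*(P + w))
(3 + 18)*b(-18, 21) = (3 + 18)*(2*(-18)**2 + 4*21 + 4*(-18) + 2*21*(-18)) = 21*(2*324 + 84 - 72 - 756) = 21*(648 + 84 - 72 - 756) = 21*(-96) = -2016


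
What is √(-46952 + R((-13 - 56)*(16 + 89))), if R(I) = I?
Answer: I*√54197 ≈ 232.8*I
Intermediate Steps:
√(-46952 + R((-13 - 56)*(16 + 89))) = √(-46952 + (-13 - 56)*(16 + 89)) = √(-46952 - 69*105) = √(-46952 - 7245) = √(-54197) = I*√54197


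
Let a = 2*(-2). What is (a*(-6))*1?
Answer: 24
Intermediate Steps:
a = -4
(a*(-6))*1 = -4*(-6)*1 = 24*1 = 24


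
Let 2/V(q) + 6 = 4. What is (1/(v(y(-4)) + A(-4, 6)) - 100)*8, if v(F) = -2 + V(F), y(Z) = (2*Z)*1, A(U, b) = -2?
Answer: -4008/5 ≈ -801.60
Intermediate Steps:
y(Z) = 2*Z
V(q) = -1 (V(q) = 2/(-6 + 4) = 2/(-2) = 2*(-½) = -1)
v(F) = -3 (v(F) = -2 - 1 = -3)
(1/(v(y(-4)) + A(-4, 6)) - 100)*8 = (1/(-3 - 2) - 100)*8 = (1/(-5) - 100)*8 = (-⅕ - 100)*8 = -501/5*8 = -4008/5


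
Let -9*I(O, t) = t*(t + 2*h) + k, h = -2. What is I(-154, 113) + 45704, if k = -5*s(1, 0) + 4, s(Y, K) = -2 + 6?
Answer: 399035/9 ≈ 44337.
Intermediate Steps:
s(Y, K) = 4
k = -16 (k = -5*4 + 4 = -20 + 4 = -16)
I(O, t) = 16/9 - t*(-4 + t)/9 (I(O, t) = -(t*(t + 2*(-2)) - 16)/9 = -(t*(t - 4) - 16)/9 = -(t*(-4 + t) - 16)/9 = -(-16 + t*(-4 + t))/9 = 16/9 - t*(-4 + t)/9)
I(-154, 113) + 45704 = (16/9 - 1/9*113**2 + (4/9)*113) + 45704 = (16/9 - 1/9*12769 + 452/9) + 45704 = (16/9 - 12769/9 + 452/9) + 45704 = -12301/9 + 45704 = 399035/9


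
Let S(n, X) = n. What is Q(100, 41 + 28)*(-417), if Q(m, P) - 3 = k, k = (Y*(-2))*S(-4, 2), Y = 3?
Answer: -11259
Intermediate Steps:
k = 24 (k = (3*(-2))*(-4) = -6*(-4) = 24)
Q(m, P) = 27 (Q(m, P) = 3 + 24 = 27)
Q(100, 41 + 28)*(-417) = 27*(-417) = -11259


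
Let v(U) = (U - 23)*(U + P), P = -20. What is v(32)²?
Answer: 11664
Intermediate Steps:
v(U) = (-23 + U)*(-20 + U) (v(U) = (U - 23)*(U - 20) = (-23 + U)*(-20 + U))
v(32)² = (460 + 32² - 43*32)² = (460 + 1024 - 1376)² = 108² = 11664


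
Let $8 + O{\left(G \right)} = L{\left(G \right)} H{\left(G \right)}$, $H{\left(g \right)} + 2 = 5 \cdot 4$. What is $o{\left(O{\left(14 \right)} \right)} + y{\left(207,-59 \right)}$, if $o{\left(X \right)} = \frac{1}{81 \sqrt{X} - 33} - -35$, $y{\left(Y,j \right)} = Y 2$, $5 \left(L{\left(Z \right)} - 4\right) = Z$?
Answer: $\frac{50987996}{113559} + \frac{18 \sqrt{715}}{416383} \approx 449.0$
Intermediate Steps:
$L{\left(Z \right)} = 4 + \frac{Z}{5}$
$H{\left(g \right)} = 18$ ($H{\left(g \right)} = -2 + 5 \cdot 4 = -2 + 20 = 18$)
$y{\left(Y,j \right)} = 2 Y$
$O{\left(G \right)} = 64 + \frac{18 G}{5}$ ($O{\left(G \right)} = -8 + \left(4 + \frac{G}{5}\right) 18 = -8 + \left(72 + \frac{18 G}{5}\right) = 64 + \frac{18 G}{5}$)
$o{\left(X \right)} = 35 + \frac{1}{-33 + 81 \sqrt{X}}$ ($o{\left(X \right)} = \frac{1}{-33 + 81 \sqrt{X}} + 35 = 35 + \frac{1}{-33 + 81 \sqrt{X}}$)
$o{\left(O{\left(14 \right)} \right)} + y{\left(207,-59 \right)} = \frac{-1154 + 2835 \sqrt{64 + \frac{18}{5} \cdot 14}}{3 \left(-11 + 27 \sqrt{64 + \frac{18}{5} \cdot 14}\right)} + 2 \cdot 207 = \frac{-1154 + 2835 \sqrt{64 + \frac{252}{5}}}{3 \left(-11 + 27 \sqrt{64 + \frac{252}{5}}\right)} + 414 = \frac{-1154 + 2835 \sqrt{\frac{572}{5}}}{3 \left(-11 + 27 \sqrt{\frac{572}{5}}\right)} + 414 = \frac{-1154 + 2835 \frac{2 \sqrt{715}}{5}}{3 \left(-11 + 27 \frac{2 \sqrt{715}}{5}\right)} + 414 = \frac{-1154 + 1134 \sqrt{715}}{3 \left(-11 + \frac{54 \sqrt{715}}{5}\right)} + 414 = 414 + \frac{-1154 + 1134 \sqrt{715}}{3 \left(-11 + \frac{54 \sqrt{715}}{5}\right)}$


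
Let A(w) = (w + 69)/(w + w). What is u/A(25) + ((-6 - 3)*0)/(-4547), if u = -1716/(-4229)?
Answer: 42900/198763 ≈ 0.21583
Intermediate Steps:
u = 1716/4229 (u = -1716*(-1/4229) = 1716/4229 ≈ 0.40577)
A(w) = (69 + w)/(2*w) (A(w) = (69 + w)/((2*w)) = (69 + w)*(1/(2*w)) = (69 + w)/(2*w))
u/A(25) + ((-6 - 3)*0)/(-4547) = 1716/(4229*(((½)*(69 + 25)/25))) + ((-6 - 3)*0)/(-4547) = 1716/(4229*(((½)*(1/25)*94))) - 9*0*(-1/4547) = 1716/(4229*(47/25)) + 0*(-1/4547) = (1716/4229)*(25/47) + 0 = 42900/198763 + 0 = 42900/198763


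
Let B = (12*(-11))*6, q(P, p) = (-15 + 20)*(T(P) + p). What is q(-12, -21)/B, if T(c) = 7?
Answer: 35/396 ≈ 0.088384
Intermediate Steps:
q(P, p) = 35 + 5*p (q(P, p) = (-15 + 20)*(7 + p) = 5*(7 + p) = 35 + 5*p)
B = -792 (B = -132*6 = -792)
q(-12, -21)/B = (35 + 5*(-21))/(-792) = (35 - 105)*(-1/792) = -70*(-1/792) = 35/396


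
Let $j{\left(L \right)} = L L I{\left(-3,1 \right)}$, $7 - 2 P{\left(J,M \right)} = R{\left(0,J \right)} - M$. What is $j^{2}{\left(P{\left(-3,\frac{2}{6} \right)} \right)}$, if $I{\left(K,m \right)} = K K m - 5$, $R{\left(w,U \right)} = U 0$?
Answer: $\frac{234256}{81} \approx 2892.1$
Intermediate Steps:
$R{\left(w,U \right)} = 0$
$I{\left(K,m \right)} = -5 + m K^{2}$ ($I{\left(K,m \right)} = K^{2} m - 5 = m K^{2} - 5 = -5 + m K^{2}$)
$P{\left(J,M \right)} = \frac{7}{2} + \frac{M}{2}$ ($P{\left(J,M \right)} = \frac{7}{2} - \frac{0 - M}{2} = \frac{7}{2} - \frac{\left(-1\right) M}{2} = \frac{7}{2} + \frac{M}{2}$)
$j{\left(L \right)} = 4 L^{2}$ ($j{\left(L \right)} = L L \left(-5 + 1 \left(-3\right)^{2}\right) = L^{2} \left(-5 + 1 \cdot 9\right) = L^{2} \left(-5 + 9\right) = L^{2} \cdot 4 = 4 L^{2}$)
$j^{2}{\left(P{\left(-3,\frac{2}{6} \right)} \right)} = \left(4 \left(\frac{7}{2} + \frac{2 \cdot \frac{1}{6}}{2}\right)^{2}\right)^{2} = \left(4 \left(\frac{7}{2} + \frac{1}{2} \cdot \frac{1}{3}\right)^{2}\right)^{2} = \left(4 \left(\frac{7}{2} + \frac{1}{6}\right)^{2}\right)^{2} = \left(4 \left(\frac{11}{3}\right)^{2}\right)^{2} = \left(4 \cdot \frac{121}{9}\right)^{2} = \left(\frac{484}{9}\right)^{2} = \frac{234256}{81}$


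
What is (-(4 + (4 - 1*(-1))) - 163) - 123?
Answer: -295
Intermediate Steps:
(-(4 + (4 - 1*(-1))) - 163) - 123 = (-(4 + (4 + 1)) - 163) - 123 = (-(4 + 5) - 163) - 123 = (-1*9 - 163) - 123 = (-9 - 163) - 123 = -172 - 123 = -295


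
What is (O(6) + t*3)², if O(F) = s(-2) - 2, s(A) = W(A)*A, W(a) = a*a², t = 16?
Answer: 3844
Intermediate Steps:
W(a) = a³
s(A) = A⁴ (s(A) = A³*A = A⁴)
O(F) = 14 (O(F) = (-2)⁴ - 2 = 16 - 2 = 14)
(O(6) + t*3)² = (14 + 16*3)² = (14 + 48)² = 62² = 3844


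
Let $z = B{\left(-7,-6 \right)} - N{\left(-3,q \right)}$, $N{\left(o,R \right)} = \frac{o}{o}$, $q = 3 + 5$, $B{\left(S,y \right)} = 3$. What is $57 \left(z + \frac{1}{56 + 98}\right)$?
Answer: $\frac{17613}{154} \approx 114.37$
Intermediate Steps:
$q = 8$
$N{\left(o,R \right)} = 1$
$z = 2$ ($z = 3 - 1 = 2$)
$57 \left(z + \frac{1}{56 + 98}\right) = 57 \left(2 + \frac{1}{56 + 98}\right) = 57 \left(2 + \frac{1}{154}\right) = 57 \cdot \frac{309}{154} = \frac{17613}{154}$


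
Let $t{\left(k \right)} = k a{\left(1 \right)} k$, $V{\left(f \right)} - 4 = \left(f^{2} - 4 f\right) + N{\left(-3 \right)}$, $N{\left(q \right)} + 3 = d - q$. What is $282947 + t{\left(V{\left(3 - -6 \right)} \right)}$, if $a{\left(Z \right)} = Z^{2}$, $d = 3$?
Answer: $285651$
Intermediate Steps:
$N{\left(q \right)} = - q$ ($N{\left(q \right)} = -3 - \left(-3 + q\right) = - q$)
$V{\left(f \right)} = 7 + f^{2} - 4 f$ ($V{\left(f \right)} = 4 - \left(-3 - f^{2} + 4 f\right) = 4 + \left(\left(f^{2} - 4 f\right) + 3\right) = 4 + \left(3 + f^{2} - 4 f\right) = 7 + f^{2} - 4 f$)
$t{\left(k \right)} = k^{2}$ ($t{\left(k \right)} = k 1^{2} k = k 1 k = k k = k^{2}$)
$282947 + t{\left(V{\left(3 - -6 \right)} \right)} = 282947 + \left(7 + \left(3 - -6\right)^{2} - 4 \left(3 - -6\right)\right)^{2} = 282947 + \left(7 + \left(3 + 6\right)^{2} - 4 \left(3 + 6\right)\right)^{2} = 282947 + \left(7 + 9^{2} - 36\right)^{2} = 282947 + \left(7 + 81 - 36\right)^{2} = 282947 + 52^{2} = 282947 + 2704 = 285651$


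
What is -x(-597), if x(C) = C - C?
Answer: 0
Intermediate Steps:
x(C) = 0
-x(-597) = -1*0 = 0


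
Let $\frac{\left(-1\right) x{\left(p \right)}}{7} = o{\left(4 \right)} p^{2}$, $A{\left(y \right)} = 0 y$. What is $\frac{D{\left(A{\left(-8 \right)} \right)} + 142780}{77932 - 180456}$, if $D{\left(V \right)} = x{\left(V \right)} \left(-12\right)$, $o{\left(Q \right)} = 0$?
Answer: $- \frac{35695}{25631} \approx -1.3926$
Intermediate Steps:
$A{\left(y \right)} = 0$
$x{\left(p \right)} = 0$ ($x{\left(p \right)} = - 7 \cdot 0 p^{2} = \left(-7\right) 0 = 0$)
$D{\left(V \right)} = 0$ ($D{\left(V \right)} = 0 \left(-12\right) = 0$)
$\frac{D{\left(A{\left(-8 \right)} \right)} + 142780}{77932 - 180456} = \frac{0 + 142780}{77932 - 180456} = \frac{142780}{-102524} = 142780 \left(- \frac{1}{102524}\right) = - \frac{35695}{25631}$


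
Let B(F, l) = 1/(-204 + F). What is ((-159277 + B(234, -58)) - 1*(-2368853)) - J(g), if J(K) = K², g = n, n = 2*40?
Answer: 66095281/30 ≈ 2.2032e+6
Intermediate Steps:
n = 80
g = 80
((-159277 + B(234, -58)) - 1*(-2368853)) - J(g) = ((-159277 + 1/(-204 + 234)) - 1*(-2368853)) - 1*80² = ((-159277 + 1/30) + 2368853) - 1*6400 = ((-159277 + 1/30) + 2368853) - 6400 = (-4778309/30 + 2368853) - 6400 = 66287281/30 - 6400 = 66095281/30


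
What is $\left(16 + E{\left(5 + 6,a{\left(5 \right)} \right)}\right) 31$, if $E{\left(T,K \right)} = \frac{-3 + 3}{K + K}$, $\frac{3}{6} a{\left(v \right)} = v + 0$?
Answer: $496$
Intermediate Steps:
$a{\left(v \right)} = 2 v$ ($a{\left(v \right)} = 2 \left(v + 0\right) = 2 v$)
$E{\left(T,K \right)} = 0$ ($E{\left(T,K \right)} = \frac{0}{2 K} = 0 \frac{1}{2 K} = 0$)
$\left(16 + E{\left(5 + 6,a{\left(5 \right)} \right)}\right) 31 = \left(16 + 0\right) 31 = 16 \cdot 31 = 496$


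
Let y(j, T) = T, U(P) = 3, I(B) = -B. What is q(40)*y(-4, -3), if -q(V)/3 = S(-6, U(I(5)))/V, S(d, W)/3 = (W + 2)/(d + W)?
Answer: -9/8 ≈ -1.1250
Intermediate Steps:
S(d, W) = 3*(2 + W)/(W + d) (S(d, W) = 3*((W + 2)/(d + W)) = 3*((2 + W)/(W + d)) = 3*(2 + W)/(W + d))
q(V) = 15/V (q(V) = -3*3*(2 + 3)/(3 - 6)/V = -3*3*5/(-3)/V = -3*3*(-1/3)*5/V = -(-15)/V = 15/V)
q(40)*y(-4, -3) = (15/40)*(-3) = (15*(1/40))*(-3) = (3/8)*(-3) = -9/8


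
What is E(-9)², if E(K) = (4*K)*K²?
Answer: 8503056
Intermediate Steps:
E(K) = 4*K³
E(-9)² = (4*(-9)³)² = (4*(-729))² = (-2916)² = 8503056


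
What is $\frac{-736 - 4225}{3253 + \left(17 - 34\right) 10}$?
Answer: $- \frac{4961}{3083} \approx -1.6091$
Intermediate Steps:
$\frac{-736 - 4225}{3253 + \left(17 - 34\right) 10} = - \frac{4961}{3253 - 170} = - \frac{4961}{3083}$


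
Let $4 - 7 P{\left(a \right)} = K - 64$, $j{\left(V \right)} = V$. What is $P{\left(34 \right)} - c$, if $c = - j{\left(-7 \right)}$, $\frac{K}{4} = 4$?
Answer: $\frac{3}{7} \approx 0.42857$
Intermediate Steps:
$K = 16$ ($K = 4 \cdot 4 = 16$)
$P{\left(a \right)} = \frac{52}{7}$ ($P{\left(a \right)} = \frac{4}{7} - \frac{16 - 64}{7} = \frac{4}{7} - - \frac{48}{7} = \frac{4}{7} + \frac{48}{7} = \frac{52}{7}$)
$c = 7$ ($c = \left(-1\right) \left(-7\right) = 7$)
$P{\left(34 \right)} - c = \frac{52}{7} - 7 = \frac{3}{7}$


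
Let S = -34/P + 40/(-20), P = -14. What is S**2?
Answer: 9/49 ≈ 0.18367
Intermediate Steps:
S = 3/7 (S = -34/(-14) + 40/(-20) = -34*(-1/14) + 40*(-1/20) = 17/7 - 2 = 3/7 ≈ 0.42857)
S**2 = (3/7)**2 = 9/49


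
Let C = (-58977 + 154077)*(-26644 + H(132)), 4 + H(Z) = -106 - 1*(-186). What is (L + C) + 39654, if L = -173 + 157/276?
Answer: -697335339887/276 ≈ -2.5266e+9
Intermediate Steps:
H(Z) = 76 (H(Z) = -4 + (-106 - 1*(-186)) = -4 + (-106 + 186) = -4 + 80 = 76)
C = -2526616800 (C = (-58977 + 154077)*(-26644 + 76) = 95100*(-26568) = -2526616800)
L = -47591/276 (L = -173 + 157*(1/276) = -173 + 157/276 = -47591/276 ≈ -172.43)
(L + C) + 39654 = (-47591/276 - 2526616800) + 39654 = -697346284391/276 + 39654 = -697335339887/276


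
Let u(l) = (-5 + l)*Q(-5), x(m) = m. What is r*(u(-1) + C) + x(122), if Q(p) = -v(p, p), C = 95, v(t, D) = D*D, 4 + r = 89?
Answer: 20947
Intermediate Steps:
r = 85 (r = -4 + 89 = 85)
v(t, D) = D**2
Q(p) = -p**2
u(l) = 125 - 25*l (u(l) = (-5 + l)*(-1*(-5)**2) = (-5 + l)*(-1*25) = (-5 + l)*(-25) = 125 - 25*l)
r*(u(-1) + C) + x(122) = 85*((125 - 25*(-1)) + 95) + 122 = 85*((125 + 25) + 95) + 122 = 85*(150 + 95) + 122 = 85*245 + 122 = 20825 + 122 = 20947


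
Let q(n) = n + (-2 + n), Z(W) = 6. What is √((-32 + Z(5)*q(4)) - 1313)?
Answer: I*√1309 ≈ 36.18*I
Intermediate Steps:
q(n) = -2 + 2*n
√((-32 + Z(5)*q(4)) - 1313) = √((-32 + 6*(-2 + 2*4)) - 1313) = √((-32 + 6*(-2 + 8)) - 1313) = √((-32 + 6*6) - 1313) = √((-32 + 36) - 1313) = √(4 - 1313) = √(-1309) = I*√1309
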